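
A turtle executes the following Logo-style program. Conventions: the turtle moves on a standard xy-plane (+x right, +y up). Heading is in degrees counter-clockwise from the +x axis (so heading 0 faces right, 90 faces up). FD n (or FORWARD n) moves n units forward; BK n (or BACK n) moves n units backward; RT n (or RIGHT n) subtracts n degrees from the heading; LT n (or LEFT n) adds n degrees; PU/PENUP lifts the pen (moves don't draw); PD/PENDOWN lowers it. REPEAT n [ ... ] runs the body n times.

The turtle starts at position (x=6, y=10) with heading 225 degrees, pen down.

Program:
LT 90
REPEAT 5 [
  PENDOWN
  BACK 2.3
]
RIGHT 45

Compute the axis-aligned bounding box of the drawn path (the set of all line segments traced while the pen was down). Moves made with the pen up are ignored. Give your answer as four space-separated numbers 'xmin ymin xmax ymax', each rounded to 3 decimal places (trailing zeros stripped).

Answer: -2.132 10 6 18.132

Derivation:
Executing turtle program step by step:
Start: pos=(6,10), heading=225, pen down
LT 90: heading 225 -> 315
REPEAT 5 [
  -- iteration 1/5 --
  PD: pen down
  BK 2.3: (6,10) -> (4.374,11.626) [heading=315, draw]
  -- iteration 2/5 --
  PD: pen down
  BK 2.3: (4.374,11.626) -> (2.747,13.253) [heading=315, draw]
  -- iteration 3/5 --
  PD: pen down
  BK 2.3: (2.747,13.253) -> (1.121,14.879) [heading=315, draw]
  -- iteration 4/5 --
  PD: pen down
  BK 2.3: (1.121,14.879) -> (-0.505,16.505) [heading=315, draw]
  -- iteration 5/5 --
  PD: pen down
  BK 2.3: (-0.505,16.505) -> (-2.132,18.132) [heading=315, draw]
]
RT 45: heading 315 -> 270
Final: pos=(-2.132,18.132), heading=270, 5 segment(s) drawn

Segment endpoints: x in {-2.132, -0.505, 1.121, 2.747, 4.374, 6}, y in {10, 11.626, 13.253, 14.879, 16.505, 18.132}
xmin=-2.132, ymin=10, xmax=6, ymax=18.132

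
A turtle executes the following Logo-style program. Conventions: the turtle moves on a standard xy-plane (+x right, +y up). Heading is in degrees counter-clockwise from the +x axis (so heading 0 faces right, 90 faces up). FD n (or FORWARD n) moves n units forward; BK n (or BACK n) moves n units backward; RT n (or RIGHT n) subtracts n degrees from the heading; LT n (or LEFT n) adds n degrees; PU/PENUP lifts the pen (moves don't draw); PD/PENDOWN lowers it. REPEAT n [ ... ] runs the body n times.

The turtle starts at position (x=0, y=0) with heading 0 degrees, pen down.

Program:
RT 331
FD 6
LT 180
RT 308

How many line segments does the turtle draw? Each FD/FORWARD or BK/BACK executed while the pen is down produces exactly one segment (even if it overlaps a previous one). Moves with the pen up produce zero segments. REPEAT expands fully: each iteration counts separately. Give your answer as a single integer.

Executing turtle program step by step:
Start: pos=(0,0), heading=0, pen down
RT 331: heading 0 -> 29
FD 6: (0,0) -> (5.248,2.909) [heading=29, draw]
LT 180: heading 29 -> 209
RT 308: heading 209 -> 261
Final: pos=(5.248,2.909), heading=261, 1 segment(s) drawn
Segments drawn: 1

Answer: 1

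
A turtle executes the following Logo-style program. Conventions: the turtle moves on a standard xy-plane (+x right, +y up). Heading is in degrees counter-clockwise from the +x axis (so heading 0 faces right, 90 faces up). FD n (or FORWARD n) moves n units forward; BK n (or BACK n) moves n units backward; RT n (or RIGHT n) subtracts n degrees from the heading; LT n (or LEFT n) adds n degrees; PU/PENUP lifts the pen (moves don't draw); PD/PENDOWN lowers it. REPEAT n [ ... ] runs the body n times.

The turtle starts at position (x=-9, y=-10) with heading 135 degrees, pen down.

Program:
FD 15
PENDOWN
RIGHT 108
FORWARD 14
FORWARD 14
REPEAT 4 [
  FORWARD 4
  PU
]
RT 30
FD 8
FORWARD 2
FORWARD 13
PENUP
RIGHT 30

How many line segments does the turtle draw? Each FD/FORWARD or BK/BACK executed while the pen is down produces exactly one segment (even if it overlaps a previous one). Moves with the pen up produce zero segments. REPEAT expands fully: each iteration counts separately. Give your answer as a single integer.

Answer: 4

Derivation:
Executing turtle program step by step:
Start: pos=(-9,-10), heading=135, pen down
FD 15: (-9,-10) -> (-19.607,0.607) [heading=135, draw]
PD: pen down
RT 108: heading 135 -> 27
FD 14: (-19.607,0.607) -> (-7.133,6.962) [heading=27, draw]
FD 14: (-7.133,6.962) -> (5.342,13.318) [heading=27, draw]
REPEAT 4 [
  -- iteration 1/4 --
  FD 4: (5.342,13.318) -> (8.906,15.134) [heading=27, draw]
  PU: pen up
  -- iteration 2/4 --
  FD 4: (8.906,15.134) -> (12.47,16.95) [heading=27, move]
  PU: pen up
  -- iteration 3/4 --
  FD 4: (12.47,16.95) -> (16.034,18.766) [heading=27, move]
  PU: pen up
  -- iteration 4/4 --
  FD 4: (16.034,18.766) -> (19.598,20.582) [heading=27, move]
  PU: pen up
]
RT 30: heading 27 -> 357
FD 8: (19.598,20.582) -> (27.587,20.163) [heading=357, move]
FD 2: (27.587,20.163) -> (29.584,20.059) [heading=357, move]
FD 13: (29.584,20.059) -> (42.566,19.378) [heading=357, move]
PU: pen up
RT 30: heading 357 -> 327
Final: pos=(42.566,19.378), heading=327, 4 segment(s) drawn
Segments drawn: 4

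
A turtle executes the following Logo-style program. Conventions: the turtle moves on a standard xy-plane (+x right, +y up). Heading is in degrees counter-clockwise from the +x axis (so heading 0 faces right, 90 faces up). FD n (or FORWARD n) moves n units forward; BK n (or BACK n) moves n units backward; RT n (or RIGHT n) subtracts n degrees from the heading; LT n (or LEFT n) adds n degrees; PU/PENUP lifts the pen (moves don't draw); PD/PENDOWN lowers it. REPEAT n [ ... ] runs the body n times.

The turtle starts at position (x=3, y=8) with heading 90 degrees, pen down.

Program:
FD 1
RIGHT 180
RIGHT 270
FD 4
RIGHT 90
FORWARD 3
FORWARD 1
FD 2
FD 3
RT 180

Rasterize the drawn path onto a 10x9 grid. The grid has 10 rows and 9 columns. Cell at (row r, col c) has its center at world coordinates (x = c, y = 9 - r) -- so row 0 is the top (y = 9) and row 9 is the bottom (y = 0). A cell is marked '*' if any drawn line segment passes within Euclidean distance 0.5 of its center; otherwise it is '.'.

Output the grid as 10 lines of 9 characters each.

Segment 0: (3,8) -> (3,9)
Segment 1: (3,9) -> (7,9)
Segment 2: (7,9) -> (7,6)
Segment 3: (7,6) -> (7,5)
Segment 4: (7,5) -> (7,3)
Segment 5: (7,3) -> (7,0)

Answer: ...*****.
...*...*.
.......*.
.......*.
.......*.
.......*.
.......*.
.......*.
.......*.
.......*.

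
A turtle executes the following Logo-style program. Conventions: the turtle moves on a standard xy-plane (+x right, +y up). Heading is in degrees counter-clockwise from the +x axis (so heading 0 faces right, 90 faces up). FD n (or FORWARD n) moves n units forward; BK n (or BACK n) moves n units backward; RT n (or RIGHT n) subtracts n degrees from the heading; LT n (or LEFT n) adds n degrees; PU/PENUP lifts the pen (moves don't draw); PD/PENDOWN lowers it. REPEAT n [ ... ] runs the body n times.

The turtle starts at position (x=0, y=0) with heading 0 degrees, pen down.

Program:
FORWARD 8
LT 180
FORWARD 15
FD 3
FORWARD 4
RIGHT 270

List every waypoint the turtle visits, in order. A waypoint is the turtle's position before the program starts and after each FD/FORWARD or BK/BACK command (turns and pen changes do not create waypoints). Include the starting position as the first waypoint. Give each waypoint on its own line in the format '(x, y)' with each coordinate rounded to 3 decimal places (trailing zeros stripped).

Answer: (0, 0)
(8, 0)
(-7, 0)
(-10, 0)
(-14, 0)

Derivation:
Executing turtle program step by step:
Start: pos=(0,0), heading=0, pen down
FD 8: (0,0) -> (8,0) [heading=0, draw]
LT 180: heading 0 -> 180
FD 15: (8,0) -> (-7,0) [heading=180, draw]
FD 3: (-7,0) -> (-10,0) [heading=180, draw]
FD 4: (-10,0) -> (-14,0) [heading=180, draw]
RT 270: heading 180 -> 270
Final: pos=(-14,0), heading=270, 4 segment(s) drawn
Waypoints (5 total):
(0, 0)
(8, 0)
(-7, 0)
(-10, 0)
(-14, 0)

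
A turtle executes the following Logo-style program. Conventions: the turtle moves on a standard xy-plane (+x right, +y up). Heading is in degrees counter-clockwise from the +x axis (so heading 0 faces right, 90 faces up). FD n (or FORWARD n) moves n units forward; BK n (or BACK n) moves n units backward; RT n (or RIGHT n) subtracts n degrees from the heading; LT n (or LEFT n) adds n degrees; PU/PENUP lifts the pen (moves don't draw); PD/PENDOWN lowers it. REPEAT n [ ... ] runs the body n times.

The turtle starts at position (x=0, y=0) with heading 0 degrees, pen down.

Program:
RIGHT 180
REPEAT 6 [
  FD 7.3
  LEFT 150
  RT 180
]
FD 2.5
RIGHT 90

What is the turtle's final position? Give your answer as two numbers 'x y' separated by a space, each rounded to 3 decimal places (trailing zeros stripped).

Executing turtle program step by step:
Start: pos=(0,0), heading=0, pen down
RT 180: heading 0 -> 180
REPEAT 6 [
  -- iteration 1/6 --
  FD 7.3: (0,0) -> (-7.3,0) [heading=180, draw]
  LT 150: heading 180 -> 330
  RT 180: heading 330 -> 150
  -- iteration 2/6 --
  FD 7.3: (-7.3,0) -> (-13.622,3.65) [heading=150, draw]
  LT 150: heading 150 -> 300
  RT 180: heading 300 -> 120
  -- iteration 3/6 --
  FD 7.3: (-13.622,3.65) -> (-17.272,9.972) [heading=120, draw]
  LT 150: heading 120 -> 270
  RT 180: heading 270 -> 90
  -- iteration 4/6 --
  FD 7.3: (-17.272,9.972) -> (-17.272,17.272) [heading=90, draw]
  LT 150: heading 90 -> 240
  RT 180: heading 240 -> 60
  -- iteration 5/6 --
  FD 7.3: (-17.272,17.272) -> (-13.622,23.594) [heading=60, draw]
  LT 150: heading 60 -> 210
  RT 180: heading 210 -> 30
  -- iteration 6/6 --
  FD 7.3: (-13.622,23.594) -> (-7.3,27.244) [heading=30, draw]
  LT 150: heading 30 -> 180
  RT 180: heading 180 -> 0
]
FD 2.5: (-7.3,27.244) -> (-4.8,27.244) [heading=0, draw]
RT 90: heading 0 -> 270
Final: pos=(-4.8,27.244), heading=270, 7 segment(s) drawn

Answer: -4.8 27.244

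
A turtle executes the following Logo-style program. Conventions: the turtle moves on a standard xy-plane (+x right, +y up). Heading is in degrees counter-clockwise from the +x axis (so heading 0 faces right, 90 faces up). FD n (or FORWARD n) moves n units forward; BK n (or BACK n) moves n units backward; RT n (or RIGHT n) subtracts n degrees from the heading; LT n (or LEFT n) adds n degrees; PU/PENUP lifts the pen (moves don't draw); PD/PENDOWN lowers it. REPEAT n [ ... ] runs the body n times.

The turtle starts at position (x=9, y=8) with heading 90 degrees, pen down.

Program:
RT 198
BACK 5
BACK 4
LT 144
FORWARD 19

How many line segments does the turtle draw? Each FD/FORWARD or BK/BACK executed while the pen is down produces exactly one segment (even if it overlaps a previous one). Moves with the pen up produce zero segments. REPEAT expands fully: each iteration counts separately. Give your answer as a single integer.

Answer: 3

Derivation:
Executing turtle program step by step:
Start: pos=(9,8), heading=90, pen down
RT 198: heading 90 -> 252
BK 5: (9,8) -> (10.545,12.755) [heading=252, draw]
BK 4: (10.545,12.755) -> (11.781,16.56) [heading=252, draw]
LT 144: heading 252 -> 36
FD 19: (11.781,16.56) -> (27.152,27.727) [heading=36, draw]
Final: pos=(27.152,27.727), heading=36, 3 segment(s) drawn
Segments drawn: 3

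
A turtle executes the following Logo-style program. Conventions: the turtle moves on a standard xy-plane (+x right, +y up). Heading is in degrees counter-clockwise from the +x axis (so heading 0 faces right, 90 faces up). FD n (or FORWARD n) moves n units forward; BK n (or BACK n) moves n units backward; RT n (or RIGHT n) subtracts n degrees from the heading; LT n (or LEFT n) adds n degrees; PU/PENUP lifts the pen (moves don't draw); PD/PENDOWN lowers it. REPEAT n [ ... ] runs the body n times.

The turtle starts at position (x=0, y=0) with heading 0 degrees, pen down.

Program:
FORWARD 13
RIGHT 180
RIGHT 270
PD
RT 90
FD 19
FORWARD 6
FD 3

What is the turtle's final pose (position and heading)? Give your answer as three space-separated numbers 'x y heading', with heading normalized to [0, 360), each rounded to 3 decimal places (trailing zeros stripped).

Executing turtle program step by step:
Start: pos=(0,0), heading=0, pen down
FD 13: (0,0) -> (13,0) [heading=0, draw]
RT 180: heading 0 -> 180
RT 270: heading 180 -> 270
PD: pen down
RT 90: heading 270 -> 180
FD 19: (13,0) -> (-6,0) [heading=180, draw]
FD 6: (-6,0) -> (-12,0) [heading=180, draw]
FD 3: (-12,0) -> (-15,0) [heading=180, draw]
Final: pos=(-15,0), heading=180, 4 segment(s) drawn

Answer: -15 0 180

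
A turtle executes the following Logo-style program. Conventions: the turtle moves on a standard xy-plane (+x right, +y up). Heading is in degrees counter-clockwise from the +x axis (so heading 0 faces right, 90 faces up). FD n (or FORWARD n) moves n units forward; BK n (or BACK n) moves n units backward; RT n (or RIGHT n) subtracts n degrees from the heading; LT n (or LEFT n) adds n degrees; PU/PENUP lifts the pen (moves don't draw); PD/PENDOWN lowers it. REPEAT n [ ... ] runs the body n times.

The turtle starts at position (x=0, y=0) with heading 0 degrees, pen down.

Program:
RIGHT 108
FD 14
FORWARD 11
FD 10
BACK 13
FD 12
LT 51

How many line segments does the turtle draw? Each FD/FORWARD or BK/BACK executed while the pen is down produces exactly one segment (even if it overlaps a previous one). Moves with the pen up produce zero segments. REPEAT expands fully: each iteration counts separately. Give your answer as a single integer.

Executing turtle program step by step:
Start: pos=(0,0), heading=0, pen down
RT 108: heading 0 -> 252
FD 14: (0,0) -> (-4.326,-13.315) [heading=252, draw]
FD 11: (-4.326,-13.315) -> (-7.725,-23.776) [heading=252, draw]
FD 10: (-7.725,-23.776) -> (-10.816,-33.287) [heading=252, draw]
BK 13: (-10.816,-33.287) -> (-6.798,-20.923) [heading=252, draw]
FD 12: (-6.798,-20.923) -> (-10.507,-32.336) [heading=252, draw]
LT 51: heading 252 -> 303
Final: pos=(-10.507,-32.336), heading=303, 5 segment(s) drawn
Segments drawn: 5

Answer: 5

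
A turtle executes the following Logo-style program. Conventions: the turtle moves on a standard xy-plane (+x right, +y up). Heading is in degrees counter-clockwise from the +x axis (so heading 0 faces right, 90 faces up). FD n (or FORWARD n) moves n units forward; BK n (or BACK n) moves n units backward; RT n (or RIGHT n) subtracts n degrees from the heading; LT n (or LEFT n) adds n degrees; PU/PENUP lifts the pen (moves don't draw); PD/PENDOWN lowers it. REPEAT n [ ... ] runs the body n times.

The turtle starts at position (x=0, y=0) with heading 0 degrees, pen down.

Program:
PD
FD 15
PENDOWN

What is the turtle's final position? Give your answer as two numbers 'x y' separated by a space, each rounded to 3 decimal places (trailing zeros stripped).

Answer: 15 0

Derivation:
Executing turtle program step by step:
Start: pos=(0,0), heading=0, pen down
PD: pen down
FD 15: (0,0) -> (15,0) [heading=0, draw]
PD: pen down
Final: pos=(15,0), heading=0, 1 segment(s) drawn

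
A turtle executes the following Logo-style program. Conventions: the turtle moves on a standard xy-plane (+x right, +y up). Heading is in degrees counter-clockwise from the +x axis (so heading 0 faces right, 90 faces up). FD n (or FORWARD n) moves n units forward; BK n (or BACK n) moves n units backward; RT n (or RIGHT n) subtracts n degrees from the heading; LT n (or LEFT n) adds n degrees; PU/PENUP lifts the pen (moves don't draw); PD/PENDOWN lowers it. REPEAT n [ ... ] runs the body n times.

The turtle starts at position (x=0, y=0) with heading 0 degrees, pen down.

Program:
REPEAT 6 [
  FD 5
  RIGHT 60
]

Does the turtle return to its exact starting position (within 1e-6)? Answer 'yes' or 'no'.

Answer: yes

Derivation:
Executing turtle program step by step:
Start: pos=(0,0), heading=0, pen down
REPEAT 6 [
  -- iteration 1/6 --
  FD 5: (0,0) -> (5,0) [heading=0, draw]
  RT 60: heading 0 -> 300
  -- iteration 2/6 --
  FD 5: (5,0) -> (7.5,-4.33) [heading=300, draw]
  RT 60: heading 300 -> 240
  -- iteration 3/6 --
  FD 5: (7.5,-4.33) -> (5,-8.66) [heading=240, draw]
  RT 60: heading 240 -> 180
  -- iteration 4/6 --
  FD 5: (5,-8.66) -> (0,-8.66) [heading=180, draw]
  RT 60: heading 180 -> 120
  -- iteration 5/6 --
  FD 5: (0,-8.66) -> (-2.5,-4.33) [heading=120, draw]
  RT 60: heading 120 -> 60
  -- iteration 6/6 --
  FD 5: (-2.5,-4.33) -> (0,0) [heading=60, draw]
  RT 60: heading 60 -> 0
]
Final: pos=(0,0), heading=0, 6 segment(s) drawn

Start position: (0, 0)
Final position: (0, 0)
Distance = 0; < 1e-6 -> CLOSED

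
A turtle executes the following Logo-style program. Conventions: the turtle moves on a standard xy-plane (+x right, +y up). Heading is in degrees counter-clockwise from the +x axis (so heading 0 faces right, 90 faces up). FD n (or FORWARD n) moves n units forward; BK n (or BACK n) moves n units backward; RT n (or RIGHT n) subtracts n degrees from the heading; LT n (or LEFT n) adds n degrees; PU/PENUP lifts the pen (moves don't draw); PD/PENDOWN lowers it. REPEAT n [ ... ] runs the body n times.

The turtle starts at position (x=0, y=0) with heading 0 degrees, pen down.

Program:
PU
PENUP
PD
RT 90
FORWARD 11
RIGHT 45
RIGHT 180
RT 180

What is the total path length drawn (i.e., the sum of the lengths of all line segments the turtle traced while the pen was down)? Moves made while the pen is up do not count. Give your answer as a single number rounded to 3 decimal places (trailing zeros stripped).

Answer: 11

Derivation:
Executing turtle program step by step:
Start: pos=(0,0), heading=0, pen down
PU: pen up
PU: pen up
PD: pen down
RT 90: heading 0 -> 270
FD 11: (0,0) -> (0,-11) [heading=270, draw]
RT 45: heading 270 -> 225
RT 180: heading 225 -> 45
RT 180: heading 45 -> 225
Final: pos=(0,-11), heading=225, 1 segment(s) drawn

Segment lengths:
  seg 1: (0,0) -> (0,-11), length = 11
Total = 11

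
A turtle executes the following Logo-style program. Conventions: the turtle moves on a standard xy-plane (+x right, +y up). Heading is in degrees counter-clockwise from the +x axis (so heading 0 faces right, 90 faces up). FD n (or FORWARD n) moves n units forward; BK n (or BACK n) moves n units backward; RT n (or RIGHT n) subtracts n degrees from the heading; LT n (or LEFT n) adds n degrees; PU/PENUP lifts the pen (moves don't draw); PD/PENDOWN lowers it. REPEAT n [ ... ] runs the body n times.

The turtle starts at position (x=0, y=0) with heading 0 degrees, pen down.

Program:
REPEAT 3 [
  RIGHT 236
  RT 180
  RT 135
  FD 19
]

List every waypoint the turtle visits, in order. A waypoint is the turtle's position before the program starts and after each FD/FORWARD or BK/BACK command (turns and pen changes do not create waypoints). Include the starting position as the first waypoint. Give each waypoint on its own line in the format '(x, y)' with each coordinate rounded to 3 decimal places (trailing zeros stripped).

Executing turtle program step by step:
Start: pos=(0,0), heading=0, pen down
REPEAT 3 [
  -- iteration 1/3 --
  RT 236: heading 0 -> 124
  RT 180: heading 124 -> 304
  RT 135: heading 304 -> 169
  FD 19: (0,0) -> (-18.651,3.625) [heading=169, draw]
  -- iteration 2/3 --
  RT 236: heading 169 -> 293
  RT 180: heading 293 -> 113
  RT 135: heading 113 -> 338
  FD 19: (-18.651,3.625) -> (-1.034,-3.492) [heading=338, draw]
  -- iteration 3/3 --
  RT 236: heading 338 -> 102
  RT 180: heading 102 -> 282
  RT 135: heading 282 -> 147
  FD 19: (-1.034,-3.492) -> (-16.969,6.856) [heading=147, draw]
]
Final: pos=(-16.969,6.856), heading=147, 3 segment(s) drawn
Waypoints (4 total):
(0, 0)
(-18.651, 3.625)
(-1.034, -3.492)
(-16.969, 6.856)

Answer: (0, 0)
(-18.651, 3.625)
(-1.034, -3.492)
(-16.969, 6.856)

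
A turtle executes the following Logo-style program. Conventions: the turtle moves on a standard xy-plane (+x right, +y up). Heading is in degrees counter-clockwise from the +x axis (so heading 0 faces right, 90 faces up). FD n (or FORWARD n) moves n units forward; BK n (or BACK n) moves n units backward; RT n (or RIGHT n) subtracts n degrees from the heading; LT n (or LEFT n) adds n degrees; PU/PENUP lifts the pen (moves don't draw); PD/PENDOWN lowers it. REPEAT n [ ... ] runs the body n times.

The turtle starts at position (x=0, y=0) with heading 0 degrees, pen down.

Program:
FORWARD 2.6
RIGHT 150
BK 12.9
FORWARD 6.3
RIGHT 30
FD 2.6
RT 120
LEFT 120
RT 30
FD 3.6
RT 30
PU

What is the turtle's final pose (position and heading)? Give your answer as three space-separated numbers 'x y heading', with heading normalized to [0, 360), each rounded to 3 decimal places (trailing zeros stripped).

Answer: 2.598 5.1 120

Derivation:
Executing turtle program step by step:
Start: pos=(0,0), heading=0, pen down
FD 2.6: (0,0) -> (2.6,0) [heading=0, draw]
RT 150: heading 0 -> 210
BK 12.9: (2.6,0) -> (13.772,6.45) [heading=210, draw]
FD 6.3: (13.772,6.45) -> (8.316,3.3) [heading=210, draw]
RT 30: heading 210 -> 180
FD 2.6: (8.316,3.3) -> (5.716,3.3) [heading=180, draw]
RT 120: heading 180 -> 60
LT 120: heading 60 -> 180
RT 30: heading 180 -> 150
FD 3.6: (5.716,3.3) -> (2.598,5.1) [heading=150, draw]
RT 30: heading 150 -> 120
PU: pen up
Final: pos=(2.598,5.1), heading=120, 5 segment(s) drawn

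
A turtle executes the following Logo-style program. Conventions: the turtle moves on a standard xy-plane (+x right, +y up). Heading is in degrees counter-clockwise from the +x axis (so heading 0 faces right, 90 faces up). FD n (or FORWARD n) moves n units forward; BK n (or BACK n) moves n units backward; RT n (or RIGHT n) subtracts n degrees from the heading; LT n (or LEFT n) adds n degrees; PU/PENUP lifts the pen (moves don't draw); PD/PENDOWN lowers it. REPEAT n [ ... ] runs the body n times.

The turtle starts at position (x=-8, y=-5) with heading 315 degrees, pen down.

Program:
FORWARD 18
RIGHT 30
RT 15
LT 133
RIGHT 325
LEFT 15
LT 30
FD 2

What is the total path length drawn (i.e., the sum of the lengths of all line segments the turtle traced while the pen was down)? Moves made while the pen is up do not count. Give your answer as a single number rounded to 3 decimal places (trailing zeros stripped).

Executing turtle program step by step:
Start: pos=(-8,-5), heading=315, pen down
FD 18: (-8,-5) -> (4.728,-17.728) [heading=315, draw]
RT 30: heading 315 -> 285
RT 15: heading 285 -> 270
LT 133: heading 270 -> 43
RT 325: heading 43 -> 78
LT 15: heading 78 -> 93
LT 30: heading 93 -> 123
FD 2: (4.728,-17.728) -> (3.639,-16.051) [heading=123, draw]
Final: pos=(3.639,-16.051), heading=123, 2 segment(s) drawn

Segment lengths:
  seg 1: (-8,-5) -> (4.728,-17.728), length = 18
  seg 2: (4.728,-17.728) -> (3.639,-16.051), length = 2
Total = 20

Answer: 20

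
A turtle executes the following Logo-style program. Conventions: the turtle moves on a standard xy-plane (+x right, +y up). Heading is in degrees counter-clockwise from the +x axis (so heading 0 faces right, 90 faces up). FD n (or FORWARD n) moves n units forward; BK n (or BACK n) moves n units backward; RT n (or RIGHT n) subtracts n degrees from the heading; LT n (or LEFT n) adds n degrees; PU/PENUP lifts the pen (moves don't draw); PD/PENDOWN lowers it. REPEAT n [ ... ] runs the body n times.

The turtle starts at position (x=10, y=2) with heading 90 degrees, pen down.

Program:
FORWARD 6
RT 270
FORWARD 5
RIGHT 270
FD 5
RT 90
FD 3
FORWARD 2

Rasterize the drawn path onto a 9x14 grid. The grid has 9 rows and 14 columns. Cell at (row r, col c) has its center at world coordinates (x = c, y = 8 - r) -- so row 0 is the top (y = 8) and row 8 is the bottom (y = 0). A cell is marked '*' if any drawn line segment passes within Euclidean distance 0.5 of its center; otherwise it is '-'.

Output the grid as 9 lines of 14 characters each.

Answer: -----******---
-----*----*---
-----*----*---
-----*----*---
-----*----*---
******----*---
----------*---
--------------
--------------

Derivation:
Segment 0: (10,2) -> (10,8)
Segment 1: (10,8) -> (5,8)
Segment 2: (5,8) -> (5,3)
Segment 3: (5,3) -> (2,3)
Segment 4: (2,3) -> (0,3)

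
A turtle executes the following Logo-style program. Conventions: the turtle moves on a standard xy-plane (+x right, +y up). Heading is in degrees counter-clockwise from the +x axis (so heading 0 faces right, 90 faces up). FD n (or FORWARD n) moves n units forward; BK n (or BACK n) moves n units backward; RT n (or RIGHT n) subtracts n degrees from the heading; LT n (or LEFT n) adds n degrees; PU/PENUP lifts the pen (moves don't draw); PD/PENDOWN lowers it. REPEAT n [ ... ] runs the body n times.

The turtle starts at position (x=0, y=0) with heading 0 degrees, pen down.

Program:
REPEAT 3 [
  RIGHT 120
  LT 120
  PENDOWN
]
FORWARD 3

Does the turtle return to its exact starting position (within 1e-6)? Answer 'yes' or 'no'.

Answer: no

Derivation:
Executing turtle program step by step:
Start: pos=(0,0), heading=0, pen down
REPEAT 3 [
  -- iteration 1/3 --
  RT 120: heading 0 -> 240
  LT 120: heading 240 -> 0
  PD: pen down
  -- iteration 2/3 --
  RT 120: heading 0 -> 240
  LT 120: heading 240 -> 0
  PD: pen down
  -- iteration 3/3 --
  RT 120: heading 0 -> 240
  LT 120: heading 240 -> 0
  PD: pen down
]
FD 3: (0,0) -> (3,0) [heading=0, draw]
Final: pos=(3,0), heading=0, 1 segment(s) drawn

Start position: (0, 0)
Final position: (3, 0)
Distance = 3; >= 1e-6 -> NOT closed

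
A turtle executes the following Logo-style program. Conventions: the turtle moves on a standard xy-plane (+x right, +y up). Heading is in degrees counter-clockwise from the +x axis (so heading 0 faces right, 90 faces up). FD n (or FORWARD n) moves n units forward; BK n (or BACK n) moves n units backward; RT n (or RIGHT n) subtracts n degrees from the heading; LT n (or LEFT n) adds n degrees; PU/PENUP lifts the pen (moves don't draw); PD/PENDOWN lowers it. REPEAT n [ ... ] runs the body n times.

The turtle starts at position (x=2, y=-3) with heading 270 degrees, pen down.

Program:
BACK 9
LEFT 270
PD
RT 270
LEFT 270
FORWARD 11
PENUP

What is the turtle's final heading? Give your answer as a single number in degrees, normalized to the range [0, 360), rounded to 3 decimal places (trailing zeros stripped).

Answer: 180

Derivation:
Executing turtle program step by step:
Start: pos=(2,-3), heading=270, pen down
BK 9: (2,-3) -> (2,6) [heading=270, draw]
LT 270: heading 270 -> 180
PD: pen down
RT 270: heading 180 -> 270
LT 270: heading 270 -> 180
FD 11: (2,6) -> (-9,6) [heading=180, draw]
PU: pen up
Final: pos=(-9,6), heading=180, 2 segment(s) drawn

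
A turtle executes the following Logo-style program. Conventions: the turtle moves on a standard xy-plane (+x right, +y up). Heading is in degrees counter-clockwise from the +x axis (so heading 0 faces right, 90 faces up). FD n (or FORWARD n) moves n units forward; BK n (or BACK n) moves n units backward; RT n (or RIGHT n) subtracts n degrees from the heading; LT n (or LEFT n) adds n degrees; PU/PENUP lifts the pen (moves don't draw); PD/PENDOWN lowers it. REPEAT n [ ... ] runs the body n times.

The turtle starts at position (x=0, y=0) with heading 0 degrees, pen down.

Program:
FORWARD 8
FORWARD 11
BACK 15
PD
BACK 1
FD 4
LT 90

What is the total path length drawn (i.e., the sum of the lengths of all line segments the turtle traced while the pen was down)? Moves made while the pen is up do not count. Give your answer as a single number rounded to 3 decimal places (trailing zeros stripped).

Executing turtle program step by step:
Start: pos=(0,0), heading=0, pen down
FD 8: (0,0) -> (8,0) [heading=0, draw]
FD 11: (8,0) -> (19,0) [heading=0, draw]
BK 15: (19,0) -> (4,0) [heading=0, draw]
PD: pen down
BK 1: (4,0) -> (3,0) [heading=0, draw]
FD 4: (3,0) -> (7,0) [heading=0, draw]
LT 90: heading 0 -> 90
Final: pos=(7,0), heading=90, 5 segment(s) drawn

Segment lengths:
  seg 1: (0,0) -> (8,0), length = 8
  seg 2: (8,0) -> (19,0), length = 11
  seg 3: (19,0) -> (4,0), length = 15
  seg 4: (4,0) -> (3,0), length = 1
  seg 5: (3,0) -> (7,0), length = 4
Total = 39

Answer: 39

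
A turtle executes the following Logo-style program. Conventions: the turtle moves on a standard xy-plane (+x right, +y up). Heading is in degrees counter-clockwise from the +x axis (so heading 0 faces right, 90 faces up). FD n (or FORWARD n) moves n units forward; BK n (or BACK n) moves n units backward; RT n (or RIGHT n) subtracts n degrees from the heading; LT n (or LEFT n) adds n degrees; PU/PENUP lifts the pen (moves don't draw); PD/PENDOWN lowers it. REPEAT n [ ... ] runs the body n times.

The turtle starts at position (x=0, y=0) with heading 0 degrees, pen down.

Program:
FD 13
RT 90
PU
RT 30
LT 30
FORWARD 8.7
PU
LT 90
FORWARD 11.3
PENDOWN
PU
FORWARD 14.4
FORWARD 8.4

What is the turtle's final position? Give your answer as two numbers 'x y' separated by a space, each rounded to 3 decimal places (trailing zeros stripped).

Executing turtle program step by step:
Start: pos=(0,0), heading=0, pen down
FD 13: (0,0) -> (13,0) [heading=0, draw]
RT 90: heading 0 -> 270
PU: pen up
RT 30: heading 270 -> 240
LT 30: heading 240 -> 270
FD 8.7: (13,0) -> (13,-8.7) [heading=270, move]
PU: pen up
LT 90: heading 270 -> 0
FD 11.3: (13,-8.7) -> (24.3,-8.7) [heading=0, move]
PD: pen down
PU: pen up
FD 14.4: (24.3,-8.7) -> (38.7,-8.7) [heading=0, move]
FD 8.4: (38.7,-8.7) -> (47.1,-8.7) [heading=0, move]
Final: pos=(47.1,-8.7), heading=0, 1 segment(s) drawn

Answer: 47.1 -8.7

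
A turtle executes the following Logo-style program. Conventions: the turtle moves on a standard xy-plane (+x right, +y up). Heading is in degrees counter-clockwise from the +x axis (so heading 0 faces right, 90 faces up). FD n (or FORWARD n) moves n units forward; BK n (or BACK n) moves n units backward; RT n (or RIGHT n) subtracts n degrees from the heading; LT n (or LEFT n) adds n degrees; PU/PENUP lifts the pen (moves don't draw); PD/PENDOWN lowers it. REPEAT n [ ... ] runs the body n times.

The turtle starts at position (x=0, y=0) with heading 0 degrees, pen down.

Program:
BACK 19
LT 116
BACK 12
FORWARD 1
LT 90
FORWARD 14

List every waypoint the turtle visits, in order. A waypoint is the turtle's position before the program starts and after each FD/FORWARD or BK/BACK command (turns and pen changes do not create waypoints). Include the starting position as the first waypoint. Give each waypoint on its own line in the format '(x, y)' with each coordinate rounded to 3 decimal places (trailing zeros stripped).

Executing turtle program step by step:
Start: pos=(0,0), heading=0, pen down
BK 19: (0,0) -> (-19,0) [heading=0, draw]
LT 116: heading 0 -> 116
BK 12: (-19,0) -> (-13.74,-10.786) [heading=116, draw]
FD 1: (-13.74,-10.786) -> (-14.178,-9.887) [heading=116, draw]
LT 90: heading 116 -> 206
FD 14: (-14.178,-9.887) -> (-26.761,-16.024) [heading=206, draw]
Final: pos=(-26.761,-16.024), heading=206, 4 segment(s) drawn
Waypoints (5 total):
(0, 0)
(-19, 0)
(-13.74, -10.786)
(-14.178, -9.887)
(-26.761, -16.024)

Answer: (0, 0)
(-19, 0)
(-13.74, -10.786)
(-14.178, -9.887)
(-26.761, -16.024)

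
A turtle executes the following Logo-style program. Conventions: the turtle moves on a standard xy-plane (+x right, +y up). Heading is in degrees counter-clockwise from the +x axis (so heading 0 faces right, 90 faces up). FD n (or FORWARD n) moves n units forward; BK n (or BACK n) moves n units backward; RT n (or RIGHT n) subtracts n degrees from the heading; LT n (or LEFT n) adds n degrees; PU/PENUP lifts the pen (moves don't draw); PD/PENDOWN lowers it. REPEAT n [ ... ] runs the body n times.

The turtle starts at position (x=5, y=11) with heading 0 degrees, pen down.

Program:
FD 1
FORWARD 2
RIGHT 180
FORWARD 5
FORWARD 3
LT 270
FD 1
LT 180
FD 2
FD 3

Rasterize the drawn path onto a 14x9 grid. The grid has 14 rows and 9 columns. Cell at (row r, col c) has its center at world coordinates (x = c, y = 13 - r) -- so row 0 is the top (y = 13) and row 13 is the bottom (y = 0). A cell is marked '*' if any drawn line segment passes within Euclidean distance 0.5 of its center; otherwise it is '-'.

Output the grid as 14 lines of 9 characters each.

Segment 0: (5,11) -> (6,11)
Segment 1: (6,11) -> (8,11)
Segment 2: (8,11) -> (3,11)
Segment 3: (3,11) -> (0,11)
Segment 4: (0,11) -> (0,12)
Segment 5: (0,12) -> (-0,10)
Segment 6: (-0,10) -> (-0,7)

Answer: ---------
*--------
*********
*--------
*--------
*--------
*--------
---------
---------
---------
---------
---------
---------
---------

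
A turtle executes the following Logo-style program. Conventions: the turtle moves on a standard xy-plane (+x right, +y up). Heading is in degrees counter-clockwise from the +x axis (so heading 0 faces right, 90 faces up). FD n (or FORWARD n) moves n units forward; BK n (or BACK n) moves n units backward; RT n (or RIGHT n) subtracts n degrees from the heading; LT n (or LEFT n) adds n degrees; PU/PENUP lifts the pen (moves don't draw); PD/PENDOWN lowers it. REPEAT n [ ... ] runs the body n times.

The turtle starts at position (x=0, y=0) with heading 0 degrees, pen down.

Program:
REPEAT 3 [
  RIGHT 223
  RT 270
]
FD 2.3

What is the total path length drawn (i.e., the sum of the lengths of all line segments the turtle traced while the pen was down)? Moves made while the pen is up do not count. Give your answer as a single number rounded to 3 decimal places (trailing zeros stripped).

Answer: 2.3

Derivation:
Executing turtle program step by step:
Start: pos=(0,0), heading=0, pen down
REPEAT 3 [
  -- iteration 1/3 --
  RT 223: heading 0 -> 137
  RT 270: heading 137 -> 227
  -- iteration 2/3 --
  RT 223: heading 227 -> 4
  RT 270: heading 4 -> 94
  -- iteration 3/3 --
  RT 223: heading 94 -> 231
  RT 270: heading 231 -> 321
]
FD 2.3: (0,0) -> (1.787,-1.447) [heading=321, draw]
Final: pos=(1.787,-1.447), heading=321, 1 segment(s) drawn

Segment lengths:
  seg 1: (0,0) -> (1.787,-1.447), length = 2.3
Total = 2.3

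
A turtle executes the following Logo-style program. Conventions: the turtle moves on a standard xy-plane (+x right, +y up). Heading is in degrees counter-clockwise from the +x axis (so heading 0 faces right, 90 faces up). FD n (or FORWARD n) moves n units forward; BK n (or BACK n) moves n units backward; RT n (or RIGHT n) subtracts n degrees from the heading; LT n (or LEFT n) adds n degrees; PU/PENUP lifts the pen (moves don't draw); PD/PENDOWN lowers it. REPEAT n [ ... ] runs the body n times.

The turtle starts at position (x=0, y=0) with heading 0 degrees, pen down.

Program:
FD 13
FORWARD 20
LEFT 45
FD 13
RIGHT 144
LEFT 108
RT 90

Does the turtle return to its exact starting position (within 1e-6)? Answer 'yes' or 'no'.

Executing turtle program step by step:
Start: pos=(0,0), heading=0, pen down
FD 13: (0,0) -> (13,0) [heading=0, draw]
FD 20: (13,0) -> (33,0) [heading=0, draw]
LT 45: heading 0 -> 45
FD 13: (33,0) -> (42.192,9.192) [heading=45, draw]
RT 144: heading 45 -> 261
LT 108: heading 261 -> 9
RT 90: heading 9 -> 279
Final: pos=(42.192,9.192), heading=279, 3 segment(s) drawn

Start position: (0, 0)
Final position: (42.192, 9.192)
Distance = 43.182; >= 1e-6 -> NOT closed

Answer: no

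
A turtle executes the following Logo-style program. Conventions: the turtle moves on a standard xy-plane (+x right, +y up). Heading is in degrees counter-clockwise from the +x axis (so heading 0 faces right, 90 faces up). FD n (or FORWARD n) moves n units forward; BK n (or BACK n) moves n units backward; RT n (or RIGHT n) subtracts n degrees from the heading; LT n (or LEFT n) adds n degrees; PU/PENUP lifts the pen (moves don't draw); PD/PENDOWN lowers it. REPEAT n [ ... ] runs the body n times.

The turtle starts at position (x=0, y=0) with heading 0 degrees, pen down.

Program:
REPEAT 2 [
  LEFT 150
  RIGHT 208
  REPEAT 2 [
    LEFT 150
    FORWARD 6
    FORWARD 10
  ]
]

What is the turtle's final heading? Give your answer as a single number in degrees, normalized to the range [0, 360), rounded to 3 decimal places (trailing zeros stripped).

Answer: 124

Derivation:
Executing turtle program step by step:
Start: pos=(0,0), heading=0, pen down
REPEAT 2 [
  -- iteration 1/2 --
  LT 150: heading 0 -> 150
  RT 208: heading 150 -> 302
  REPEAT 2 [
    -- iteration 1/2 --
    LT 150: heading 302 -> 92
    FD 6: (0,0) -> (-0.209,5.996) [heading=92, draw]
    FD 10: (-0.209,5.996) -> (-0.558,15.99) [heading=92, draw]
    -- iteration 2/2 --
    LT 150: heading 92 -> 242
    FD 6: (-0.558,15.99) -> (-3.375,10.693) [heading=242, draw]
    FD 10: (-3.375,10.693) -> (-8.07,1.863) [heading=242, draw]
  ]
  -- iteration 2/2 --
  LT 150: heading 242 -> 32
  RT 208: heading 32 -> 184
  REPEAT 2 [
    -- iteration 1/2 --
    LT 150: heading 184 -> 334
    FD 6: (-8.07,1.863) -> (-2.677,-0.767) [heading=334, draw]
    FD 10: (-2.677,-0.767) -> (6.311,-5.151) [heading=334, draw]
    -- iteration 2/2 --
    LT 150: heading 334 -> 124
    FD 6: (6.311,-5.151) -> (2.956,-0.177) [heading=124, draw]
    FD 10: (2.956,-0.177) -> (-2.636,8.114) [heading=124, draw]
  ]
]
Final: pos=(-2.636,8.114), heading=124, 8 segment(s) drawn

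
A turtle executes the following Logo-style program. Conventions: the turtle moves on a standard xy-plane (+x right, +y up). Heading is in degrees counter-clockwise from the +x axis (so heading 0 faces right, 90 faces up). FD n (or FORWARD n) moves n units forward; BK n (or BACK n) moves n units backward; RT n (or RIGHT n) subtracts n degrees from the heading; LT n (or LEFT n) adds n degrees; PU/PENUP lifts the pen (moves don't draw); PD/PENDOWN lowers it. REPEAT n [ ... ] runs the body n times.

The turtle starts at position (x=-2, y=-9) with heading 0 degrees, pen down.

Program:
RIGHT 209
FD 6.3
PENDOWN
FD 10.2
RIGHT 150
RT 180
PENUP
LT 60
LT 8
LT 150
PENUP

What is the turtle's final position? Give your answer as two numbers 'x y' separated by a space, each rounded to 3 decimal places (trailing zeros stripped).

Answer: -16.431 -1.001

Derivation:
Executing turtle program step by step:
Start: pos=(-2,-9), heading=0, pen down
RT 209: heading 0 -> 151
FD 6.3: (-2,-9) -> (-7.51,-5.946) [heading=151, draw]
PD: pen down
FD 10.2: (-7.51,-5.946) -> (-16.431,-1.001) [heading=151, draw]
RT 150: heading 151 -> 1
RT 180: heading 1 -> 181
PU: pen up
LT 60: heading 181 -> 241
LT 8: heading 241 -> 249
LT 150: heading 249 -> 39
PU: pen up
Final: pos=(-16.431,-1.001), heading=39, 2 segment(s) drawn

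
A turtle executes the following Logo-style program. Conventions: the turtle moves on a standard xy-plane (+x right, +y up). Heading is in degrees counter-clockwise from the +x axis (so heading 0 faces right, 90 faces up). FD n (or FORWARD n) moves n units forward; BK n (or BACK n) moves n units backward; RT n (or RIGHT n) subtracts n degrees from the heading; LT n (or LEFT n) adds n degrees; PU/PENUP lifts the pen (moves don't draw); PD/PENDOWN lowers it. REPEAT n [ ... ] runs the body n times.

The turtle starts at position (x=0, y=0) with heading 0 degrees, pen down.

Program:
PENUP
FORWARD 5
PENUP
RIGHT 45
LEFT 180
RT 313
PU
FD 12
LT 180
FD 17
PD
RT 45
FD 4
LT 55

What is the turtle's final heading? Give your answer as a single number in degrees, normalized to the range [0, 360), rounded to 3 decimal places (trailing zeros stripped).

Executing turtle program step by step:
Start: pos=(0,0), heading=0, pen down
PU: pen up
FD 5: (0,0) -> (5,0) [heading=0, move]
PU: pen up
RT 45: heading 0 -> 315
LT 180: heading 315 -> 135
RT 313: heading 135 -> 182
PU: pen up
FD 12: (5,0) -> (-6.993,-0.419) [heading=182, move]
LT 180: heading 182 -> 2
FD 17: (-6.993,-0.419) -> (9.997,0.174) [heading=2, move]
PD: pen down
RT 45: heading 2 -> 317
FD 4: (9.997,0.174) -> (12.922,-2.553) [heading=317, draw]
LT 55: heading 317 -> 12
Final: pos=(12.922,-2.553), heading=12, 1 segment(s) drawn

Answer: 12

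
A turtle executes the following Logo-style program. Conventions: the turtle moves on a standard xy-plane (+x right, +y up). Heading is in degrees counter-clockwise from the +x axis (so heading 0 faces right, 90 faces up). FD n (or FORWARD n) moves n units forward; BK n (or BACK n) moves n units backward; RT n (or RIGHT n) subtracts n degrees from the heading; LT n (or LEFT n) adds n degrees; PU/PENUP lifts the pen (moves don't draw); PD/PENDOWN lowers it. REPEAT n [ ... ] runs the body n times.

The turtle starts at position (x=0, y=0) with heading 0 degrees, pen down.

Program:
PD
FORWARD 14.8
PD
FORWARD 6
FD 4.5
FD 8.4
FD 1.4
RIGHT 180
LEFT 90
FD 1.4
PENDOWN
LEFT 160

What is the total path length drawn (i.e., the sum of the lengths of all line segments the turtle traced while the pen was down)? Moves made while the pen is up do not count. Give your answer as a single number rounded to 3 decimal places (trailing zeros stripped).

Answer: 36.5

Derivation:
Executing turtle program step by step:
Start: pos=(0,0), heading=0, pen down
PD: pen down
FD 14.8: (0,0) -> (14.8,0) [heading=0, draw]
PD: pen down
FD 6: (14.8,0) -> (20.8,0) [heading=0, draw]
FD 4.5: (20.8,0) -> (25.3,0) [heading=0, draw]
FD 8.4: (25.3,0) -> (33.7,0) [heading=0, draw]
FD 1.4: (33.7,0) -> (35.1,0) [heading=0, draw]
RT 180: heading 0 -> 180
LT 90: heading 180 -> 270
FD 1.4: (35.1,0) -> (35.1,-1.4) [heading=270, draw]
PD: pen down
LT 160: heading 270 -> 70
Final: pos=(35.1,-1.4), heading=70, 6 segment(s) drawn

Segment lengths:
  seg 1: (0,0) -> (14.8,0), length = 14.8
  seg 2: (14.8,0) -> (20.8,0), length = 6
  seg 3: (20.8,0) -> (25.3,0), length = 4.5
  seg 4: (25.3,0) -> (33.7,0), length = 8.4
  seg 5: (33.7,0) -> (35.1,0), length = 1.4
  seg 6: (35.1,0) -> (35.1,-1.4), length = 1.4
Total = 36.5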